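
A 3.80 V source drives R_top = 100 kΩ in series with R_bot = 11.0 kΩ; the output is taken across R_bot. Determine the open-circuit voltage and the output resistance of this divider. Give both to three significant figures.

V_th = 0.377 V, R_th = 9.91 kΩ

V_th is the open-circuit tap voltage: 3.80 × 11.0/(100 + 11.0) = 0.377 V.
With the supply zeroed, R_top and R_bot appear in parallel from the tap: R_th = R_top‖R_bot = (100 × 11.0)/111.0 = 9.91 kΩ.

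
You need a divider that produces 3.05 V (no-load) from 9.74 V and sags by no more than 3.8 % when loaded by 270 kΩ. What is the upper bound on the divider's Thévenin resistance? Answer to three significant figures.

R_th ≤ 10.7 kΩ

Loading drop = R_th/(R_th + R_L) ≤ 0.0380, so R_th ≤ R_L · ε/(1−ε) = 270 kΩ × 0.0380/0.9620 = 10.7 kΩ.
(Any R1, R2 with R2/(R1+R2) = 0.313 and R1‖R2 ≤ 10.7 kΩ will meet the spec.)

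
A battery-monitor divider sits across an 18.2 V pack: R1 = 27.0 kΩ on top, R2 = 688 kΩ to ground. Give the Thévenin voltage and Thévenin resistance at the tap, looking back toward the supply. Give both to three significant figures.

V_th = 17.5 V, R_th = 26.0 kΩ

V_th is the open-circuit tap voltage: 18.2 × 688/(27.0 + 688) = 17.5 V.
With the supply zeroed, R1 and R2 appear in parallel from the tap: R_th = R1‖R2 = (27.0 × 688)/715.0 = 26.0 kΩ.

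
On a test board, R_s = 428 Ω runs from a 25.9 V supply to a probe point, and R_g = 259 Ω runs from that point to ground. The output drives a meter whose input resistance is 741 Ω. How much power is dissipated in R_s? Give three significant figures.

Total resistance from the source is R_s + (R_g‖R_L) = 619.9 Ω, so I = 25.9/619.9 Ω = 41.78 mA.
P = I²·R_s = (41.78 mA)² × 428 Ω = 747 mW.

P ≈ 747 mW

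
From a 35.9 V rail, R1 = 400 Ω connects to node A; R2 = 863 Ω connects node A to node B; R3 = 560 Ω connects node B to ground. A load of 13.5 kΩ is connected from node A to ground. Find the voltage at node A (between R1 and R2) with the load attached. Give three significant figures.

V ≈ 27.4 V

Below node A the series string R2+R3 = 1423 Ω sits in parallel with the 13500 Ω load: 1287 Ω.
V_A = 35.9 × 1287/(400 + 1287) = 27.4 V.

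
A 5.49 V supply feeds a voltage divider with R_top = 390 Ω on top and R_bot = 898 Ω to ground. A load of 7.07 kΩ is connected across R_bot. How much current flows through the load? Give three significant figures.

R_bot‖R_L = 796.8 Ω; V_out = 5.49 × 796.8/1187 = 3.686 V.
I_L = V_out / R_L = 3.686 / 7.07 kΩ = 0.521 mA.

I_L ≈ 0.521 mA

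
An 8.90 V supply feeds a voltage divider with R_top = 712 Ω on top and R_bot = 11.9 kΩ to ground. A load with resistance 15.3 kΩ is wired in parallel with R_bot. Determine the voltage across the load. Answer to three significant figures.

The load sits in parallel with R_bot: R_bot‖R_L = (11900 × 15300) / (11900 + 15300) = 6694 Ω.
V_out = 8.90 × 6694 / (712 + 6694) = 8.90 × 6694/7406 = 8.04 V.
(Unloaded it would have been 8.40 V.)

V_out ≈ 8.04 V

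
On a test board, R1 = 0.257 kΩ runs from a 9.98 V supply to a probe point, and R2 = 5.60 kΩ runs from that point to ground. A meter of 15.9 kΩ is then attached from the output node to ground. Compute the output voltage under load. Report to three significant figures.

The load sits in parallel with R2: R2‖R_L = (5600 × 15900) / (5600 + 15900) = 4141 Ω.
V_out = 9.98 × 4141 / (257 + 4141) = 9.98 × 4141/4398 = 9.40 V.

V_out ≈ 9.40 V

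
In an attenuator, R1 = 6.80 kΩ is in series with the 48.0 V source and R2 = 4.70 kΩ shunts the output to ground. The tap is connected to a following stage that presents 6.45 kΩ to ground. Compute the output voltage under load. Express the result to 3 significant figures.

The load sits in parallel with R2: R2‖R_L = (4.70 × 6.45) / (4.70 + 6.45) = 2.719 kΩ.
V_out = 48.0 × 2.719 / (6.80 + 2.719) = 48.0 × 2.719/9.519 = 13.7 V.
(Unloaded it would have been 19.6 V.)

V_out ≈ 13.7 V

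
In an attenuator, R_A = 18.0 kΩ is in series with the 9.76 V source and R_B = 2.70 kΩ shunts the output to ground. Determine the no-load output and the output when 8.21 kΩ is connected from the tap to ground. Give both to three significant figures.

Unloaded: 1.27 V; loaded: 0.990 V

Open-circuit: V = 9.76 × 2.70/(18.0 + 2.70) = 1.27 V.
With the load, R_B becomes R_B‖R_L = 2.032 kΩ, so V = 9.76 × 2.032/20.03 = 0.990 V.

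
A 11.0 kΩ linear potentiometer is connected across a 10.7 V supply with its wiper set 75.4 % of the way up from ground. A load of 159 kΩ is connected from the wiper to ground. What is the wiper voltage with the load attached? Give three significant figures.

V ≈ 7.97 V

The wiper splits the pot into (1−α)R = 2.706 kΩ above and αR = 8.294 kΩ below.
Lower section ‖ load = 7.883 kΩ.
V_wiper = 10.7 × 7.883/(2.706 + 7.883) = 7.97 V.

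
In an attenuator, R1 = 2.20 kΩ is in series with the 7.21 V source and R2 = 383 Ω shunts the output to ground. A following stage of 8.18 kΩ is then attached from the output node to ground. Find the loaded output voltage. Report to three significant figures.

The load sits in parallel with R2: R2‖R_L = (383 × 8180) / (383 + 8180) = 365.9 Ω.
V_out = 7.21 × 365.9 / (2200 + 365.9) = 7.21 × 365.9/2566 = 1.03 V.
(Unloaded it would have been 1.07 V.)

V_out ≈ 1.03 V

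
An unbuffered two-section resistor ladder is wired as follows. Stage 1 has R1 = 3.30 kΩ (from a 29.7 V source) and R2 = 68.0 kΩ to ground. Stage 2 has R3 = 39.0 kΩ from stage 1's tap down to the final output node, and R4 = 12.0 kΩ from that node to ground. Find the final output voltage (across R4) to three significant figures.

Stage 2 presents R3+R4 = 51.00 kΩ as a load on stage 1's tap.
Stage 1's lower leg becomes R2‖(R3+R4) = 29.14 kΩ, so V_mid = 29.7 × 29.14/32.44 = 26.68 V.
Stage 2 is itself unloaded: V_out = V_mid × R4/(R3+R4) = 26.68 × 12.0/51.00 = 6.28 V.

V_out ≈ 6.28 V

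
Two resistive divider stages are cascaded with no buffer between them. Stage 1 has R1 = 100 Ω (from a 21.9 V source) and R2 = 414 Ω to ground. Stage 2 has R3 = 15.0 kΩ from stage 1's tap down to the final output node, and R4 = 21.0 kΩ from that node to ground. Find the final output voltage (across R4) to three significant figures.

Stage 2 presents R3+R4 = 36000 Ω as a load on stage 1's tap.
Stage 1's lower leg becomes R2‖(R3+R4) = 409.3 Ω, so V_mid = 21.9 × 409.3/509.3 = 17.60 V.
Stage 2 is itself unloaded: V_out = V_mid × R4/(R3+R4) = 17.60 × 21000/36000 = 10.3 V.

V_out ≈ 10.3 V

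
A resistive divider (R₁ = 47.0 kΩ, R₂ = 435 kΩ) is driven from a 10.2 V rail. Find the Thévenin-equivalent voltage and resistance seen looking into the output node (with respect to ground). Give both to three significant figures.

V_th = 9.21 V, R_th = 42.4 kΩ

V_th is the open-circuit tap voltage: 10.2 × 435/(47.0 + 435) = 9.21 V.
With the supply zeroed, R₁ and R₂ appear in parallel from the tap: R_th = R₁‖R₂ = (47.0 × 435)/482.0 = 42.4 kΩ.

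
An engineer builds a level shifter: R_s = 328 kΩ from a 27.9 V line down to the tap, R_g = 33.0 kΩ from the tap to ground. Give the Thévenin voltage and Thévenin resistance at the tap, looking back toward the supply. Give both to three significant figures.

V_th = 2.55 V, R_th = 30.0 kΩ

V_th is the open-circuit tap voltage: 27.9 × 33.0/(328 + 33.0) = 2.55 V.
With the supply zeroed, R_s and R_g appear in parallel from the tap: R_th = R_s‖R_g = (328 × 33.0)/361.0 = 30.0 kΩ.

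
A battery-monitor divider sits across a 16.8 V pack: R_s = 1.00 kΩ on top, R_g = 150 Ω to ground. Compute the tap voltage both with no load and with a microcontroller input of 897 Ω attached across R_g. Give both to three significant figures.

Unloaded: 2.19 V; loaded: 1.91 V

Open-circuit: V = 16.8 × 150/(1000 + 150) = 2.19 V.
With the load, R_g becomes R_g‖R_L = 128.5 Ω, so V = 16.8 × 128.5/1129 = 1.91 V.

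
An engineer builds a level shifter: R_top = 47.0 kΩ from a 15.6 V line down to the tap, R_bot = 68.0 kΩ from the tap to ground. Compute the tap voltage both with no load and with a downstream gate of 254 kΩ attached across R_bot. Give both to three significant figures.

Open-circuit: V = 15.6 × 68.0/(47.0 + 68.0) = 9.22 V.
With the load, R_bot becomes R_bot‖R_L = 53.64 kΩ, so V = 15.6 × 53.64/100.6 = 8.31 V.

Unloaded: 9.22 V; loaded: 8.31 V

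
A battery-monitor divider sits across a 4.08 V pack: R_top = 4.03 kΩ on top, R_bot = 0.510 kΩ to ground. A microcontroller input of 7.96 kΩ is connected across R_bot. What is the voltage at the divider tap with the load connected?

The load sits in parallel with R_bot: R_bot‖R_L = (510 × 7960) / (510 + 7960) = 479.3 Ω.
V_out = 4.08 × 479.3 / (4030 + 479.3) = 4.08 × 479.3/4509 = 0.434 V.
(Unloaded it would have been 0.458 V.)

V_out ≈ 0.434 V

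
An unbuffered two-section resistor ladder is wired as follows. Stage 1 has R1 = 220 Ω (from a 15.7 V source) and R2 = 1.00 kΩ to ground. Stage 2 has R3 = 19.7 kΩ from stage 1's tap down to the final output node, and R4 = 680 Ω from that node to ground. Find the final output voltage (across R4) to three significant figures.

Stage 2 presents R3+R4 = 20380 Ω as a load on stage 1's tap.
Stage 1's lower leg becomes R2‖(R3+R4) = 953.2 Ω, so V_mid = 15.7 × 953.2/1173 = 12.76 V.
Stage 2 is itself unloaded: V_out = V_mid × R4/(R3+R4) = 12.76 × 680/20380 = 0.426 V.

V_out ≈ 0.426 V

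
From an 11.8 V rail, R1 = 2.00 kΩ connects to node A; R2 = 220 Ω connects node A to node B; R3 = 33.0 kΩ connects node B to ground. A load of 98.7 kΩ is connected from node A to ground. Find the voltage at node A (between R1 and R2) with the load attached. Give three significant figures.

V ≈ 10.9 V

Below node A the series string R2+R3 = 33220 Ω sits in parallel with the 98700 Ω load: 24850 Ω.
V_A = 11.8 × 24850/(2000 + 24850) = 10.9 V.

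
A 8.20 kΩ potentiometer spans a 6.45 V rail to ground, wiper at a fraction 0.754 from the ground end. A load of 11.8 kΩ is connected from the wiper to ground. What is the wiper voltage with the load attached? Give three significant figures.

The wiper splits the pot into (1−α)R = 2.017 kΩ above and αR = 6.183 kΩ below.
Lower section ‖ load = 4.057 kΩ.
V_wiper = 6.45 × 4.057/(2.017 + 4.057) = 4.31 V.

V ≈ 4.31 V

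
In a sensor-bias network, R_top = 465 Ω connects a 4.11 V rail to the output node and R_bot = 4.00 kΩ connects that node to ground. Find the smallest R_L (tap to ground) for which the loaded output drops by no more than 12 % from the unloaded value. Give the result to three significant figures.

R_L(min) ≈ 3.05 kΩ

Output resistance R_th = R_top‖R_bot = (465 × 4000)/4465 = 416.6 Ω.
The fractional drop is R_th/(R_th + R_L); requiring this ≤ 0.120 gives R_L ≥ R_th(1/0.120 − 1) = 416.6 × 7.333 = 3.05 kΩ.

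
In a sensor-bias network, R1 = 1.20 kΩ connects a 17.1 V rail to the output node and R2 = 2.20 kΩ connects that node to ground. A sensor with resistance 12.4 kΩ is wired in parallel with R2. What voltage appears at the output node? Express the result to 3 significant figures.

The load sits in parallel with R2: R2‖R_L = (2.20 × 12.4) / (2.20 + 12.4) = 1.868 kΩ.
V_out = 17.1 × 1.868 / (1.20 + 1.868) = 17.1 × 1.868/3.068 = 10.4 V.

V_out ≈ 10.4 V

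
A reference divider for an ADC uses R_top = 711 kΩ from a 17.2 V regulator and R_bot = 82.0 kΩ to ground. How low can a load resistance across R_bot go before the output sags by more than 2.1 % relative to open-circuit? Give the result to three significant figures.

R_L(min) ≈ 3.43 MΩ

Output resistance R_th = R_top‖R_bot = (711 × 82.0)/793.0 = 73.52 kΩ.
The fractional drop is R_th/(R_th + R_L); requiring this ≤ 0.0210 gives R_L ≥ R_th(1/0.0210 − 1) = 73.52 × 46.62 = 3.43 MΩ.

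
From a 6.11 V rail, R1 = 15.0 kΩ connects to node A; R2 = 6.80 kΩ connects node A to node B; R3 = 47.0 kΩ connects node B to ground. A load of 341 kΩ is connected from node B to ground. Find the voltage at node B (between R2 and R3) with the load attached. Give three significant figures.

At node B, R3 is in parallel with the load: R3‖R_L = 41.31 kΩ.
Below node A the resistance is R2 + (R3‖R_L) = 48.11 kΩ, so V_A = 6.11 × 48.11/63.11 = 4.658 V.
Then V_B = V_A × (R3‖R_L)/(R2 + R3‖R_L) = 4.658 × 41.31/48.11 = 4.00 V.

V ≈ 4.00 V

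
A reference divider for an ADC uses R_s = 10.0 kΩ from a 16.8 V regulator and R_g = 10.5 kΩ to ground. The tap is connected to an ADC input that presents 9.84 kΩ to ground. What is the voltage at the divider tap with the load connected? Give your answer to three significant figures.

The load sits in parallel with R_g: R_g‖R_L = (10.5 × 9.84) / (10.5 + 9.84) = 5.080 kΩ.
V_out = 16.8 × 5.080 / (10.0 + 5.080) = 16.8 × 5.080/15.08 = 5.66 V.
(Unloaded it would have been 8.60 V.)

V_out ≈ 5.66 V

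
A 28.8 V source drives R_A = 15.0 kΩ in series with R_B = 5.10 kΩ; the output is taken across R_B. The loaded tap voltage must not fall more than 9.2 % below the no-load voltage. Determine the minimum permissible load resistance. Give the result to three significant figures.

Output resistance R_th = R_A‖R_B = (15.0 × 5.10)/20.10 = 3.806 kΩ.
The fractional drop is R_th/(R_th + R_L); requiring this ≤ 0.0920 gives R_L ≥ R_th(1/0.0920 − 1) = 3.806 × 9.870 = 37.6 kΩ.

R_L(min) ≈ 37.6 kΩ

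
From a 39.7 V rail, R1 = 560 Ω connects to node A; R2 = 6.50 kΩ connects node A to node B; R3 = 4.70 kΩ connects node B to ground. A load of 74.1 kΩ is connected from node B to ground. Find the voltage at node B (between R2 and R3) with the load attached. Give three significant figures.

V ≈ 15.3 V

At node B, R3 is in parallel with the load: R3‖R_L = 4420 Ω.
Below node A the resistance is R2 + (R3‖R_L) = 10920 Ω, so V_A = 39.7 × 10920/11480 = 37.76 V.
Then V_B = V_A × (R3‖R_L)/(R2 + R3‖R_L) = 37.76 × 4420/10920 = 15.3 V.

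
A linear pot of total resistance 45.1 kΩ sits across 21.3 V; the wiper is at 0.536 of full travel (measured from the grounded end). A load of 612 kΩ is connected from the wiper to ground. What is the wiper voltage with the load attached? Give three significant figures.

The wiper splits the pot into (1−α)R = 20.93 kΩ above and αR = 24.17 kΩ below.
Lower section ‖ load = 23.26 kΩ.
V_wiper = 21.3 × 23.26/(20.93 + 23.26) = 11.2 V.

V ≈ 11.2 V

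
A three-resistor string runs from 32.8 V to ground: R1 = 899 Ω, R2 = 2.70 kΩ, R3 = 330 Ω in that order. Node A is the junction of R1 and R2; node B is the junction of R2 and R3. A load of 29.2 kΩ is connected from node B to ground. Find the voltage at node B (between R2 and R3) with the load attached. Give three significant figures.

V ≈ 2.73 V

At node B, R3 is in parallel with the load: R3‖R_L = 326.3 Ω.
Below node A the resistance is R2 + (R3‖R_L) = 3026 Ω, so V_A = 32.8 × 3026/3925 = 25.29 V.
Then V_B = V_A × (R3‖R_L)/(R2 + R3‖R_L) = 25.29 × 326.3/3026 = 2.73 V.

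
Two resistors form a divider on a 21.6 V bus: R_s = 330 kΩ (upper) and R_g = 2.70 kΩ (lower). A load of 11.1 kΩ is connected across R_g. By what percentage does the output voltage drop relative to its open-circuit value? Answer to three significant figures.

The divider's output (Thévenin) resistance is R_s‖R_g = 2.678 kΩ.
Fractional drop under load = R_th/(R_th + R_L) = 2.678 / (2.678 + 11.1) = 0.1944.
So the output falls by 19.4 %.

19.4 %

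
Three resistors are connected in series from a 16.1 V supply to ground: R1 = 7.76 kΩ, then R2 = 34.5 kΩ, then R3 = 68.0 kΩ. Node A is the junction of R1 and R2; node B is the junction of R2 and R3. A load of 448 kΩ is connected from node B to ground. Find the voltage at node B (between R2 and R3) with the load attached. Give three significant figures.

V ≈ 9.38 V

At node B, R3 is in parallel with the load: R3‖R_L = 59.04 kΩ.
Below node A the resistance is R2 + (R3‖R_L) = 93.54 kΩ, so V_A = 16.1 × 93.54/101.3 = 14.87 V.
Then V_B = V_A × (R3‖R_L)/(R2 + R3‖R_L) = 14.87 × 59.04/93.54 = 9.38 V.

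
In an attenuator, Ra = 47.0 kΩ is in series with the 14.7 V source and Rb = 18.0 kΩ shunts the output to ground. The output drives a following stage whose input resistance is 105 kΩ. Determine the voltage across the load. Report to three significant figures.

The load sits in parallel with Rb: Rb‖R_L = (18.0 × 105) / (18.0 + 105) = 15.37 kΩ.
V_out = 14.7 × 15.37 / (47.0 + 15.37) = 14.7 × 15.37/62.37 = 3.62 V.
(Unloaded it would have been 4.07 V.)

V_out ≈ 3.62 V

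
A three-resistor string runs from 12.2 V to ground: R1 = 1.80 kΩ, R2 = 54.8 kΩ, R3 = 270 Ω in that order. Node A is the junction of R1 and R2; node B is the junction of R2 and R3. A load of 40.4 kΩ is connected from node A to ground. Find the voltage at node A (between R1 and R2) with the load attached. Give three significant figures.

V ≈ 11.3 V

Below node A the series string R2+R3 = 55070 Ω sits in parallel with the 40400 Ω load: 23300 Ω.
V_A = 12.2 × 23300/(1800 + 23300) = 11.3 V.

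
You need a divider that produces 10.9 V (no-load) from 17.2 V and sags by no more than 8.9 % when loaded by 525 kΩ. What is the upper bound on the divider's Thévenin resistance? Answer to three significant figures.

R_th ≤ 51.3 kΩ

Loading drop = R_th/(R_th + R_L) ≤ 0.0890, so R_th ≤ R_L · ε/(1−ε) = 525 kΩ × 0.0890/0.9110 = 51.3 kΩ.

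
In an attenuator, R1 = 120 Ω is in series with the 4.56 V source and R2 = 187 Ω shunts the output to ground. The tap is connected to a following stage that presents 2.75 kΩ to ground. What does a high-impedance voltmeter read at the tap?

V_out ≈ 2.71 V

The load sits in parallel with R2: R2‖R_L = (187 × 2750) / (187 + 2750) = 175.1 Ω.
V_out = 4.56 × 175.1 / (120 + 175.1) = 4.56 × 175.1/295.1 = 2.71 V.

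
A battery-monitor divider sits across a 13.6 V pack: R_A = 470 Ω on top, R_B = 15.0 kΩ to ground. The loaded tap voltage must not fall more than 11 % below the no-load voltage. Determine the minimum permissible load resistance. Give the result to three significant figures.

Output resistance R_th = R_A‖R_B = (470 × 15000)/15470 = 455.7 Ω.
The fractional drop is R_th/(R_th + R_L); requiring this ≤ 0.110 gives R_L ≥ R_th(1/0.110 − 1) = 455.7 × 8.091 = 3.69 kΩ.

R_L(min) ≈ 3.69 kΩ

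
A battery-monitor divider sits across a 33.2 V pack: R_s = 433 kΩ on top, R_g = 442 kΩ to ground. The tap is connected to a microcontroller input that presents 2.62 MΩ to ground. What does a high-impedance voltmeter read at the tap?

The load sits in parallel with R_g: R_g‖R_L = (442 × 2620) / (442 + 2620) = 378.2 kΩ.
V_out = 33.2 × 378.2 / (433 + 378.2) = 33.2 × 378.2/811.2 = 15.5 V.

V_out ≈ 15.5 V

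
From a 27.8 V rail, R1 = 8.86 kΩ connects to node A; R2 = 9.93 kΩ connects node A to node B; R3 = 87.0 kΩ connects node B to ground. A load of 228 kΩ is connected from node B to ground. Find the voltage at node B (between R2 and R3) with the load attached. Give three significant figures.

V ≈ 21.4 V

At node B, R3 is in parallel with the load: R3‖R_L = 62.97 kΩ.
Below node A the resistance is R2 + (R3‖R_L) = 72.90 kΩ, so V_A = 27.8 × 72.90/81.76 = 24.79 V.
Then V_B = V_A × (R3‖R_L)/(R2 + R3‖R_L) = 24.79 × 62.97/72.90 = 21.4 V.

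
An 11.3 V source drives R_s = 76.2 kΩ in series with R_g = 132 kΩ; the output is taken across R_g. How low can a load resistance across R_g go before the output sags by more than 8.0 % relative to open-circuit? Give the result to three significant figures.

Output resistance R_th = R_s‖R_g = (76.2 × 132)/208.2 = 48.31 kΩ.
The fractional drop is R_th/(R_th + R_L); requiring this ≤ 0.0800 gives R_L ≥ R_th(1/0.0800 − 1) = 48.31 × 11.50 = 556 kΩ.

R_L(min) ≈ 556 kΩ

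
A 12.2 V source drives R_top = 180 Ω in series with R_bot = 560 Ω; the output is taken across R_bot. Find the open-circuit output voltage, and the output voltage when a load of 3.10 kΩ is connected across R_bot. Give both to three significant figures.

Open-circuit: V = 12.2 × 560/(180 + 560) = 9.23 V.
With the load, R_bot becomes R_bot‖R_L = 474.3 Ω, so V = 12.2 × 474.3/654.3 = 8.84 V.

Unloaded: 9.23 V; loaded: 8.84 V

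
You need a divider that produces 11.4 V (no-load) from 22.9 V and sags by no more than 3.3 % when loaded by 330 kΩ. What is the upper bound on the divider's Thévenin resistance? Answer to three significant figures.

Loading drop = R_th/(R_th + R_L) ≤ 0.0330, so R_th ≤ R_L · ε/(1−ε) = 330 kΩ × 0.0330/0.9670 = 11.3 kΩ.
(Any R1, R2 with R2/(R1+R2) = 0.498 and R1‖R2 ≤ 11.3 kΩ will meet the spec.)

R_th ≤ 11.3 kΩ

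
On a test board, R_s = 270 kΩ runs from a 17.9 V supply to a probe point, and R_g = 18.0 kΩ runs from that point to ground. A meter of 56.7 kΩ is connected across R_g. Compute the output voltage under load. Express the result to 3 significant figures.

The load sits in parallel with R_g: R_g‖R_L = (18.0 × 56.7) / (18.0 + 56.7) = 13.66 kΩ.
V_out = 17.9 × 13.66 / (270 + 13.66) = 17.9 × 13.66/283.7 = 0.862 V.

V_out ≈ 0.862 V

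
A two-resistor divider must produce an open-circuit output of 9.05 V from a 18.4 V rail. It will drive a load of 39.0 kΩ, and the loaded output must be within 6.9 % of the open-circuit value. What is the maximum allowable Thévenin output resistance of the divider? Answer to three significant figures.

R_th ≤ 2.89 kΩ

Loading drop = R_th/(R_th + R_L) ≤ 0.0690, so R_th ≤ R_L · ε/(1−ε) = 39.0 kΩ × 0.0690/0.9310 = 2.89 kΩ.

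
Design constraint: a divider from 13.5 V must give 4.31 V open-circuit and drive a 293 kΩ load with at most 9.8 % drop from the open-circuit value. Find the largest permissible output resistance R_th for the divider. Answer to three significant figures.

Loading drop = R_th/(R_th + R_L) ≤ 0.0980, so R_th ≤ R_L · ε/(1−ε) = 293 kΩ × 0.0980/0.9020 = 31.8 kΩ.
(Any R1, R2 with R2/(R1+R2) = 0.319 and R1‖R2 ≤ 31.8 kΩ will meet the spec.)

R_th ≤ 31.8 kΩ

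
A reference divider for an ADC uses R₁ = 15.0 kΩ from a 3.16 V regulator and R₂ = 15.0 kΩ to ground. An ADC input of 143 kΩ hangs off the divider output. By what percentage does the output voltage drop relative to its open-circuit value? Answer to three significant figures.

The divider's output (Thévenin) resistance is R₁‖R₂ = 7.500 kΩ.
Fractional drop under load = R_th/(R_th + R_L) = 7.500 / (7.500 + 143) = 0.04983.
So the output falls by 4.98 %.

4.98 %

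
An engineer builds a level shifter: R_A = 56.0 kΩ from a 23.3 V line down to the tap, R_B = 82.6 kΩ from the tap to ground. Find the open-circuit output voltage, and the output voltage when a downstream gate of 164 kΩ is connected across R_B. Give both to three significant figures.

Open-circuit: V = 23.3 × 82.6/(56.0 + 82.6) = 13.9 V.
With the load, R_B becomes R_B‖R_L = 54.93 kΩ, so V = 23.3 × 54.93/110.9 = 11.5 V.

Unloaded: 13.9 V; loaded: 11.5 V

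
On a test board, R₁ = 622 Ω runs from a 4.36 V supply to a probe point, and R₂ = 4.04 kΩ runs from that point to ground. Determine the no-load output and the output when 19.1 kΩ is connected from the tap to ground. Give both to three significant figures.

Unloaded: 3.78 V; loaded: 3.67 V

Open-circuit: V = 4.36 × 4040/(622 + 4040) = 3.78 V.
With the load, R₂ becomes R₂‖R_L = 3335 Ω, so V = 4.36 × 3335/3957 = 3.67 V.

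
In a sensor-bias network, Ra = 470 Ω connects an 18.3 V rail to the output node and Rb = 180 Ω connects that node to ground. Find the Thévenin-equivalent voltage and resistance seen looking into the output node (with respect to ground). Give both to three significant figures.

V_th = 5.07 V, R_th = 130 Ω

V_th is the open-circuit tap voltage: 18.3 × 180/(470 + 180) = 5.07 V.
With the supply zeroed, Ra and Rb appear in parallel from the tap: R_th = Ra‖Rb = (470 × 180)/650.0 = 130 Ω.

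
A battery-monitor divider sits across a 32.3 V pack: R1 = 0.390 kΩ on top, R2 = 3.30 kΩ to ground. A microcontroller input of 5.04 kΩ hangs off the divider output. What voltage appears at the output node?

V_out ≈ 27.0 V

The load sits in parallel with R2: R2‖R_L = (3300 × 5040) / (3300 + 5040) = 1994 Ω.
V_out = 32.3 × 1994 / (390 + 1994) = 32.3 × 1994/2384 = 27.0 V.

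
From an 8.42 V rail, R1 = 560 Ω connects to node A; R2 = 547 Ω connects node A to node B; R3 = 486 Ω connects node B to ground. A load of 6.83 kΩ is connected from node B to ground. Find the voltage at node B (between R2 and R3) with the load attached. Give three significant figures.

At node B, R3 is in parallel with the load: R3‖R_L = 453.7 Ω.
Below node A the resistance is R2 + (R3‖R_L) = 1001 Ω, so V_A = 8.42 × 1001/1561 = 5.399 V.
Then V_B = V_A × (R3‖R_L)/(R2 + R3‖R_L) = 5.399 × 453.7/1001 = 2.45 V.

V ≈ 2.45 V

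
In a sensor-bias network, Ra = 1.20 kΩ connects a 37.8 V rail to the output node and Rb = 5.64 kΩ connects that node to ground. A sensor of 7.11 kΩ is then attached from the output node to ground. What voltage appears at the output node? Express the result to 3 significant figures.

The load sits in parallel with Rb: Rb‖R_L = (5.64 × 7.11) / (5.64 + 7.11) = 3.145 kΩ.
V_out = 37.8 × 3.145 / (1.20 + 3.145) = 37.8 × 3.145/4.345 = 27.4 V.

V_out ≈ 27.4 V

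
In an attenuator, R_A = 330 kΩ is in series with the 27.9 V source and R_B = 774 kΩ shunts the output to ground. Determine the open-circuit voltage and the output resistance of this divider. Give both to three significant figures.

V_th = 19.6 V, R_th = 231 kΩ

V_th is the open-circuit tap voltage: 27.9 × 774/(330 + 774) = 19.6 V.
With the supply zeroed, R_A and R_B appear in parallel from the tap: R_th = R_A‖R_B = (330 × 774)/1104 = 231 kΩ.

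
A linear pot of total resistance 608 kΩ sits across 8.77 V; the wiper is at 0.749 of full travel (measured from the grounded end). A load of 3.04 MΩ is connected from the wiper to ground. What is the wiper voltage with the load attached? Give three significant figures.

V ≈ 6.33 V

The wiper splits the pot into (1−α)R = 152.6 kΩ above and αR = 455.4 kΩ below.
Lower section ‖ load = 396.1 kΩ.
V_wiper = 8.77 × 396.1/(152.6 + 396.1) = 6.33 V.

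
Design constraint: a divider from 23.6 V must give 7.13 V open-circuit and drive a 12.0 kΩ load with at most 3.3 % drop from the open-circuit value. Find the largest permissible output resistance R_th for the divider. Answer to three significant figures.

Loading drop = R_th/(R_th + R_L) ≤ 0.0330, so R_th ≤ R_L · ε/(1−ε) = 12.0 kΩ × 0.0330/0.9670 = 410 Ω.

R_th ≤ 410 Ω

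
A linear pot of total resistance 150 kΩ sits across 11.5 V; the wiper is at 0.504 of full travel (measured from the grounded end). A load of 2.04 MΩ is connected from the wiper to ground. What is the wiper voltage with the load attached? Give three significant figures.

The wiper splits the pot into (1−α)R = 74.40 kΩ above and αR = 75.60 kΩ below.
Lower section ‖ load = 72.90 kΩ.
V_wiper = 11.5 × 72.90/(74.40 + 72.90) = 5.69 V.

V ≈ 5.69 V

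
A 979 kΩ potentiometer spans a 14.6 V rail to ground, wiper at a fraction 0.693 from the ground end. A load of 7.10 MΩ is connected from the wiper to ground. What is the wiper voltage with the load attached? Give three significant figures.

The wiper splits the pot into (1−α)R = 300.6 kΩ above and αR = 678.4 kΩ below.
Lower section ‖ load = 619.3 kΩ.
V_wiper = 14.6 × 619.3/(300.6 + 619.3) = 9.83 V.

V ≈ 9.83 V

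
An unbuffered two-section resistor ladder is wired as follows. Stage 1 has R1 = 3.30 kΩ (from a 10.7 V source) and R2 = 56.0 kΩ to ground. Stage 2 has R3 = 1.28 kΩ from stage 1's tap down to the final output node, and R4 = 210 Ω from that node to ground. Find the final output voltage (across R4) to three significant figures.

Stage 2 presents R3+R4 = 1490 Ω as a load on stage 1's tap.
Stage 1's lower leg becomes R2‖(R3+R4) = 1451 Ω, so V_mid = 10.7 × 1451/4751 = 3.268 V.
Stage 2 is itself unloaded: V_out = V_mid × R4/(R3+R4) = 3.268 × 210/1490 = 0.461 V.

V_out ≈ 0.461 V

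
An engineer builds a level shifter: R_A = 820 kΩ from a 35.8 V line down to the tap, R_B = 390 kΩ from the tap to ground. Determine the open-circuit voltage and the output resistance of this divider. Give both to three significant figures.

V_th = 11.5 V, R_th = 264 kΩ

V_th is the open-circuit tap voltage: 35.8 × 390/(820 + 390) = 11.5 V.
With the supply zeroed, R_A and R_B appear in parallel from the tap: R_th = R_A‖R_B = (820 × 390)/1210 = 264 kΩ.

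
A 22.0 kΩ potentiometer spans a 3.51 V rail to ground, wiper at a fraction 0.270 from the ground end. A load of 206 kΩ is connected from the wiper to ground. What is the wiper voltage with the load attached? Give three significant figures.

The wiper splits the pot into (1−α)R = 16.06 kΩ above and αR = 5.940 kΩ below.
Lower section ‖ load = 5.774 kΩ.
V_wiper = 3.51 × 5.774/(16.06 + 5.774) = 0.928 V.

V ≈ 0.928 V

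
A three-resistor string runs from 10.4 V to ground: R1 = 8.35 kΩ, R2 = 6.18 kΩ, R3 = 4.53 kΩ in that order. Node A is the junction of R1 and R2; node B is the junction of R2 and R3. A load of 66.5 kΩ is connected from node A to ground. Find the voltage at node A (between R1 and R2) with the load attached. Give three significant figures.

V ≈ 5.46 V

Below node A the series string R2+R3 = 10.71 kΩ sits in parallel with the 66.5 kΩ load: 9.224 kΩ.
V_A = 10.4 × 9.224/(8.35 + 9.224) = 5.46 V.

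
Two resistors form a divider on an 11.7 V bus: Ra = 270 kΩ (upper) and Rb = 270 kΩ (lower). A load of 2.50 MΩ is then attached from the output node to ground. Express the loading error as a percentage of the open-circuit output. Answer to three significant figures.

The divider's output (Thévenin) resistance is Ra‖Rb = 135.0 kΩ.
Fractional drop under load = R_th/(R_th + R_L) = 135.0 / (135.0 + 2500) = 0.05123.
So the output falls by 5.12 %.

5.12 %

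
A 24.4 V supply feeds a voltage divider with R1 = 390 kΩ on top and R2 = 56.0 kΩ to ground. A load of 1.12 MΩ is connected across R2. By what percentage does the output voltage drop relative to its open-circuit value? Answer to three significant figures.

4.19 %

The divider's output (Thévenin) resistance is R1‖R2 = 48.97 kΩ.
Fractional drop under load = R_th/(R_th + R_L) = 48.97 / (48.97 + 1120) = 0.04189.
So the output falls by 4.19 %.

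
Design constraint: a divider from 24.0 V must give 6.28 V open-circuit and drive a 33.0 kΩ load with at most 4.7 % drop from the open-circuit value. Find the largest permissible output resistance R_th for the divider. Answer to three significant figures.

R_th ≤ 1.63 kΩ

Loading drop = R_th/(R_th + R_L) ≤ 0.0470, so R_th ≤ R_L · ε/(1−ε) = 33.0 kΩ × 0.0470/0.9530 = 1.63 kΩ.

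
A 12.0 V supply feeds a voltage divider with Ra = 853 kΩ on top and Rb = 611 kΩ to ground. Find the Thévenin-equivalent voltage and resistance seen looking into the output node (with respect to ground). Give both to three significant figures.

V_th is the open-circuit tap voltage: 12.0 × 611/(853 + 611) = 5.01 V.
With the supply zeroed, Ra and Rb appear in parallel from the tap: R_th = Ra‖Rb = (853 × 611)/1464 = 356 kΩ.

V_th = 5.01 V, R_th = 356 kΩ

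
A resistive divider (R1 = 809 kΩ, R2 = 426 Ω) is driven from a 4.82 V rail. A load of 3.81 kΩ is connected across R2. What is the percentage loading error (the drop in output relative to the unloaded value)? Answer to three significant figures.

Unloaded V = 4.82 × 426/809400 = 0.0025368 V.
Loaded: R2‖R_L = 383.2 Ω, giving V = 4.82 × 383.2/809400 = 0.0022818 V.
Drop = (0.0025368 − 0.0022818) / 0.0025368 = 10.1 %.

10.1 %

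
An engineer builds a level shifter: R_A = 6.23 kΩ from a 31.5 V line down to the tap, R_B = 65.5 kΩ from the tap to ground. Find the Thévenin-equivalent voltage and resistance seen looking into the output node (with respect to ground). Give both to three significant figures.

V_th = 28.8 V, R_th = 5.69 kΩ

V_th is the open-circuit tap voltage: 31.5 × 65.5/(6.23 + 65.5) = 28.8 V.
With the supply zeroed, R_A and R_B appear in parallel from the tap: R_th = R_A‖R_B = (6.23 × 65.5)/71.73 = 5.69 kΩ.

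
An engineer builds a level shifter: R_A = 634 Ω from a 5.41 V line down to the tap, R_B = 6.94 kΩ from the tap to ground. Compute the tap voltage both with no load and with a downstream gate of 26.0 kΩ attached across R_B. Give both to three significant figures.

Open-circuit: V = 5.41 × 6940/(634 + 6940) = 4.96 V.
With the load, R_B becomes R_B‖R_L = 5478 Ω, so V = 5.41 × 5478/6112 = 4.85 V.

Unloaded: 4.96 V; loaded: 4.85 V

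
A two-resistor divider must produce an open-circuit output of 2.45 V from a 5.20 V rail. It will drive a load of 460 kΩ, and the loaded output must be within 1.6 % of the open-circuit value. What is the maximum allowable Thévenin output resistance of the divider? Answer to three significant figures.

R_th ≤ 7.48 kΩ

Loading drop = R_th/(R_th + R_L) ≤ 0.0160, so R_th ≤ R_L · ε/(1−ε) = 460 kΩ × 0.0160/0.9840 = 7.48 kΩ.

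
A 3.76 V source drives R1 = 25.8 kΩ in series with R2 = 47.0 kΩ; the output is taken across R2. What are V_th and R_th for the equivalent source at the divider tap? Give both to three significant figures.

V_th = 2.43 V, R_th = 16.7 kΩ

V_th is the open-circuit tap voltage: 3.76 × 47.0/(25.8 + 47.0) = 2.43 V.
With the supply zeroed, R1 and R2 appear in parallel from the tap: R_th = R1‖R2 = (25.8 × 47.0)/72.80 = 16.7 kΩ.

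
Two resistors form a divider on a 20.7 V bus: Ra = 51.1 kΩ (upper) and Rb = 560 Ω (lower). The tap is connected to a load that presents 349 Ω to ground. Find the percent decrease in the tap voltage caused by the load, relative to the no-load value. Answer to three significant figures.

The divider's output (Thévenin) resistance is Ra‖Rb = 553.9 Ω.
Fractional drop under load = R_th/(R_th + R_L) = 553.9 / (553.9 + 349) = 0.6135.
So the output falls by 61.3 %.

61.3 %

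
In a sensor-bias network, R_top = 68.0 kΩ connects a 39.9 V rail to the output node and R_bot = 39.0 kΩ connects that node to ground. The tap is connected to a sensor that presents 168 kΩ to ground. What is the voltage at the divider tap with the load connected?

The load sits in parallel with R_bot: R_bot‖R_L = (39.0 × 168) / (39.0 + 168) = 31.65 kΩ.
V_out = 39.9 × 31.65 / (68.0 + 31.65) = 39.9 × 31.65/99.65 = 12.7 V.

V_out ≈ 12.7 V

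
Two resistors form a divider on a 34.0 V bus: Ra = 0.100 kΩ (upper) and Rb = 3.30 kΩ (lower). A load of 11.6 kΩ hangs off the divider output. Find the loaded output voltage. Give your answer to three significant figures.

The load sits in parallel with Rb: Rb‖R_L = (3300 × 11600) / (3300 + 11600) = 2569 Ω.
V_out = 34.0 × 2569 / (100 + 2569) = 34.0 × 2569/2669 = 32.7 V.
(Unloaded it would have been 33.0 V.)

V_out ≈ 32.7 V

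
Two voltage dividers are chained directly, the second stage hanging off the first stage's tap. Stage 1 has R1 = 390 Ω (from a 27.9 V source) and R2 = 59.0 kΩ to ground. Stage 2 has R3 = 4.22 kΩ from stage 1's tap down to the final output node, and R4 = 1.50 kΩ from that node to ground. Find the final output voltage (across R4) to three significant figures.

V_out ≈ 6.81 V

Stage 2 presents R3+R4 = 5720 Ω as a load on stage 1's tap.
Stage 1's lower leg becomes R2‖(R3+R4) = 5214 Ω, so V_mid = 27.9 × 5214/5604 = 25.96 V.
Stage 2 is itself unloaded: V_out = V_mid × R4/(R3+R4) = 25.96 × 1500/5720 = 6.81 V.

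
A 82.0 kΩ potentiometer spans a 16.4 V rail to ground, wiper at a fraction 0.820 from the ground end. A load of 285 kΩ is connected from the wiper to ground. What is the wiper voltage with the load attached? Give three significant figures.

The wiper splits the pot into (1−α)R = 14.76 kΩ above and αR = 67.24 kΩ below.
Lower section ‖ load = 54.40 kΩ.
V_wiper = 16.4 × 54.40/(14.76 + 54.40) = 12.9 V.

V ≈ 12.9 V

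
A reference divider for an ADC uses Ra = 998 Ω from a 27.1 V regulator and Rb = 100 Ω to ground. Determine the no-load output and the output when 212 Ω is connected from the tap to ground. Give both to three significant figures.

Open-circuit: V = 27.1 × 100/(998 + 100) = 2.47 V.
With the load, Rb becomes Rb‖R_L = 67.95 Ω, so V = 27.1 × 67.95/1066 = 1.73 V.

Unloaded: 2.47 V; loaded: 1.73 V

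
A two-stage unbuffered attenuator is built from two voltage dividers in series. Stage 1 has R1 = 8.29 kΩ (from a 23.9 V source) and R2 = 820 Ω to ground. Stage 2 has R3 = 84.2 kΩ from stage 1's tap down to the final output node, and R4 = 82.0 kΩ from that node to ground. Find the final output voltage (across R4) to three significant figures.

V_out ≈ 1.06 V

Stage 2 presents R3+R4 = 166200 Ω as a load on stage 1's tap.
Stage 1's lower leg becomes R2‖(R3+R4) = 816.0 Ω, so V_mid = 23.9 × 816.0/9106 = 2.142 V.
Stage 2 is itself unloaded: V_out = V_mid × R4/(R3+R4) = 2.142 × 82000/166200 = 1.06 V.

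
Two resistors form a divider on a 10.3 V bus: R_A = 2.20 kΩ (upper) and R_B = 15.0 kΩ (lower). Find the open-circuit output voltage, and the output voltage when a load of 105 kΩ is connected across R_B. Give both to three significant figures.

Unloaded: 8.98 V; loaded: 8.82 V

Open-circuit: V = 10.3 × 15.0/(2.20 + 15.0) = 8.98 V.
With the load, R_B becomes R_B‖R_L = 13.12 kΩ, so V = 10.3 × 13.12/15.32 = 8.82 V.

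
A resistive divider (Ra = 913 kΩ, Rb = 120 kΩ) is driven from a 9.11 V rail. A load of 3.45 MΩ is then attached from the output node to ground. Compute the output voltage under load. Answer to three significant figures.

The load sits in parallel with Rb: Rb‖R_L = (120 × 3450) / (120 + 3450) = 116.0 kΩ.
V_out = 9.11 × 116.0 / (913 + 116.0) = 9.11 × 116.0/1029 = 1.03 V.

V_out ≈ 1.03 V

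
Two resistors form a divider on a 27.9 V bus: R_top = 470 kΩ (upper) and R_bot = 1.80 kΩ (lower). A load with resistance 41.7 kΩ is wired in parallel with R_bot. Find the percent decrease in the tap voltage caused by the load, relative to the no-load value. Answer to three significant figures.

4.12 %

The divider's output (Thévenin) resistance is R_top‖R_bot = 1.793 kΩ.
Fractional drop under load = R_th/(R_th + R_L) = 1.793 / (1.793 + 41.7) = 0.04123.
So the output falls by 4.12 %.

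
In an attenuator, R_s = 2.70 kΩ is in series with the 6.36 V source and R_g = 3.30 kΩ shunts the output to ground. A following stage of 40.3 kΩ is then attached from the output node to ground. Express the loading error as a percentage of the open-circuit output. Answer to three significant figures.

The divider's output (Thévenin) resistance is R_s‖R_g = 1.485 kΩ.
Fractional drop under load = R_th/(R_th + R_L) = 1.485 / (1.485 + 40.3) = 0.03554.
So the output falls by 3.55 %.

3.55 %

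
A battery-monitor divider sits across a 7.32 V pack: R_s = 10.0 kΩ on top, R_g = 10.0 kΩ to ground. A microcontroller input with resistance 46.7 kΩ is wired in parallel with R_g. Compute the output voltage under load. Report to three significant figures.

V_out ≈ 3.31 V

The load sits in parallel with R_g: R_g‖R_L = (10.0 × 46.7) / (10.0 + 46.7) = 8.236 kΩ.
V_out = 7.32 × 8.236 / (10.0 + 8.236) = 7.32 × 8.236/18.24 = 3.31 V.
(Unloaded it would have been 3.66 V.)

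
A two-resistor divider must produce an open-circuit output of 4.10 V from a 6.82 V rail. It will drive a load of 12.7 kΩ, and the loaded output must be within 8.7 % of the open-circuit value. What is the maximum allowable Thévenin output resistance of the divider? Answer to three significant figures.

R_th ≤ 1.21 kΩ

Loading drop = R_th/(R_th + R_L) ≤ 0.0870, so R_th ≤ R_L · ε/(1−ε) = 12.7 kΩ × 0.0870/0.9130 = 1.21 kΩ.
(Any R1, R2 with R2/(R1+R2) = 0.601 and R1‖R2 ≤ 1.21 kΩ will meet the spec.)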